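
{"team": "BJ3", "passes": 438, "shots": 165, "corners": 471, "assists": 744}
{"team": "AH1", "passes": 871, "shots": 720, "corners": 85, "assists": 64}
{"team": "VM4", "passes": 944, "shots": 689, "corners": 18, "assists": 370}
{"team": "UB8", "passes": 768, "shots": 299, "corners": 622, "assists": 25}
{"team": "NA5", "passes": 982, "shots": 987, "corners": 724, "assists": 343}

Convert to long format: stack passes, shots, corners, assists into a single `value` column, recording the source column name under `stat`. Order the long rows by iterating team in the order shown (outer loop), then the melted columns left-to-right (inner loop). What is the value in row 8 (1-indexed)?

20 rows total (5 × 4). Row 8: index ⌊(8-1)/4⌋ = 1 into team → AH1; (8-1) mod 4 = 3 into the melted columns → assists.
So row 8 is (AH1, assists, 64); value = 64.

64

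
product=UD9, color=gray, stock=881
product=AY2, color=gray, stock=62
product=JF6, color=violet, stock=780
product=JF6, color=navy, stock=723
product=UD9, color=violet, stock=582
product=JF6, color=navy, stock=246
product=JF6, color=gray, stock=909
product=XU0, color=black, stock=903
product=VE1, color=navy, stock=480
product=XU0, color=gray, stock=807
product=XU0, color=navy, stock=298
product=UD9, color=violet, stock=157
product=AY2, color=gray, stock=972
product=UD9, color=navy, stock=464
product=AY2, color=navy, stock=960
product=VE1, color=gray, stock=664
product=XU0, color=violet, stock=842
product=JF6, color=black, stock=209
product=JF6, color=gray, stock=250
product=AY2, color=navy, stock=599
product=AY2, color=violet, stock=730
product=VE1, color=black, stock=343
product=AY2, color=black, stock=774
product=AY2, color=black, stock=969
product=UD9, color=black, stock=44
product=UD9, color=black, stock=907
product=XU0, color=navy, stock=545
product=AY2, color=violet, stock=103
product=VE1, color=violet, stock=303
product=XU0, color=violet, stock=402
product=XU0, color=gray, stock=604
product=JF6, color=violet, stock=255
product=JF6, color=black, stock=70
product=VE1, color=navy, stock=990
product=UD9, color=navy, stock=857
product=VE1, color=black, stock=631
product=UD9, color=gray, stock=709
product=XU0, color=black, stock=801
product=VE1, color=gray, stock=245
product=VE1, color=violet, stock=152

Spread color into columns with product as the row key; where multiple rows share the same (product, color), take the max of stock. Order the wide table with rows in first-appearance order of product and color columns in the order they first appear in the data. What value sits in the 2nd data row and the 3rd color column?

960

With rows in first-appearance order of product, row 2 is product=AY2. color columns in first-appearance order: gray, violet, navy, black; column 3 is navy.
Long rows with product=AY2, color=navy: max(960, 599) = 960.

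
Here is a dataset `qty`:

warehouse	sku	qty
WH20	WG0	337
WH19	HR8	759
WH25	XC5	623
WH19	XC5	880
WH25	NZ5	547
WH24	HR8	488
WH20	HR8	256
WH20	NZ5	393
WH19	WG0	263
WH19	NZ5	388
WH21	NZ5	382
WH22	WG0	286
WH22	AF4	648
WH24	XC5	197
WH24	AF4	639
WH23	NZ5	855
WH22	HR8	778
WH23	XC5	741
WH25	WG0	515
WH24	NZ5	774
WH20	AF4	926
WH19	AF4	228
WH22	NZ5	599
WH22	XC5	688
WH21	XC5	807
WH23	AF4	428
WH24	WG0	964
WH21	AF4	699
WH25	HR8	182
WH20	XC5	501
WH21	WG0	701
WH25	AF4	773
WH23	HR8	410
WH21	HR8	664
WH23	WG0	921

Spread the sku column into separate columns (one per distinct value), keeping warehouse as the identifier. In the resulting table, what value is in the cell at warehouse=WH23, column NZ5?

Wide layout: rows indexed by warehouse, columns are the 5 distinct sku values (WG0, HR8, XC5, NZ5, AF4).
Cell (warehouse=WH23, sku=NZ5) draws from the long row where warehouse=WH23 and sku=NZ5, which has qty=855.

855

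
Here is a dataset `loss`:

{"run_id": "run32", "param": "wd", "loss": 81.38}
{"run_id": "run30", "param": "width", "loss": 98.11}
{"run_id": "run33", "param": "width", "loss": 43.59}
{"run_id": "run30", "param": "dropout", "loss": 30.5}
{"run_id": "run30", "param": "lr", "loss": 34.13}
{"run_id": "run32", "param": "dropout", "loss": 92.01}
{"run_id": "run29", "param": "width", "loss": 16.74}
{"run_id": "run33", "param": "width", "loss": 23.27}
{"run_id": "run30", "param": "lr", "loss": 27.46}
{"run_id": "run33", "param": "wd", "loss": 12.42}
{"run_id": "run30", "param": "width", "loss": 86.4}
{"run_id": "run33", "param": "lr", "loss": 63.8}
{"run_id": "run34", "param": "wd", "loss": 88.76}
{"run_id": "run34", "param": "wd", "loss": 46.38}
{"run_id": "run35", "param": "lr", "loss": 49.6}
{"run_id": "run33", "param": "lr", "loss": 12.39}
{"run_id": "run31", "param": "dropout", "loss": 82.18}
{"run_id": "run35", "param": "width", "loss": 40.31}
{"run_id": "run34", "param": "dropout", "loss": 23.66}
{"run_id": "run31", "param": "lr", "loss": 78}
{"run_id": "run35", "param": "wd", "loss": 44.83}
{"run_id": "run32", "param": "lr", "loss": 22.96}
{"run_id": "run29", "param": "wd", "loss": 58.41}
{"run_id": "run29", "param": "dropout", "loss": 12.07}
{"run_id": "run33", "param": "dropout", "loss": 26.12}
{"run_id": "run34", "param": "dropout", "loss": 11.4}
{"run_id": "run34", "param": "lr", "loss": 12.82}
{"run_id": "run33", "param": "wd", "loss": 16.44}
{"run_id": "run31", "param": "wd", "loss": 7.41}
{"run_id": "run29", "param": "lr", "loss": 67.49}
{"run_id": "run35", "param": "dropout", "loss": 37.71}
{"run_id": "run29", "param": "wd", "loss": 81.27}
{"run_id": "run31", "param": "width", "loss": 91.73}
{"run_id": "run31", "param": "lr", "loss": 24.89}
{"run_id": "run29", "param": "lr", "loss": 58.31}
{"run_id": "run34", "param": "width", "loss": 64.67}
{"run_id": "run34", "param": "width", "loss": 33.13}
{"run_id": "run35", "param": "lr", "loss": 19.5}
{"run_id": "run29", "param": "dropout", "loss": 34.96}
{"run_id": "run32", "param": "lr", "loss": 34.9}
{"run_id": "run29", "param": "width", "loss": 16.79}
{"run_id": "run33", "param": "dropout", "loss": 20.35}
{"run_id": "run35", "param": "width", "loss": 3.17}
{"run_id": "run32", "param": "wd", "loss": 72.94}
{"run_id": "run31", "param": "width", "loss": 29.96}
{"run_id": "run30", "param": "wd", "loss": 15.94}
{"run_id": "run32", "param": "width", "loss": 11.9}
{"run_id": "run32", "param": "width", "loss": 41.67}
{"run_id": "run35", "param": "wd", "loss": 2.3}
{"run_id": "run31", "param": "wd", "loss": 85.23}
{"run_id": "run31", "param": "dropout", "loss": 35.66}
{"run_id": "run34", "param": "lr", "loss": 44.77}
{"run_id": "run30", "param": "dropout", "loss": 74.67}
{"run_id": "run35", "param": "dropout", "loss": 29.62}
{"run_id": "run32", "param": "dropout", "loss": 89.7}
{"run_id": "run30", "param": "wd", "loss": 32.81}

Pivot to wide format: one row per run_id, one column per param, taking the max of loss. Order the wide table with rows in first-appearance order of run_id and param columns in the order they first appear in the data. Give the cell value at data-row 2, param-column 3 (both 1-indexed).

74.67

With rows in first-appearance order of run_id, row 2 is run_id=run30. param columns in first-appearance order: wd, width, dropout, lr; column 3 is dropout.
Long rows with run_id=run30, param=dropout: max(30.5, 74.67) = 74.67.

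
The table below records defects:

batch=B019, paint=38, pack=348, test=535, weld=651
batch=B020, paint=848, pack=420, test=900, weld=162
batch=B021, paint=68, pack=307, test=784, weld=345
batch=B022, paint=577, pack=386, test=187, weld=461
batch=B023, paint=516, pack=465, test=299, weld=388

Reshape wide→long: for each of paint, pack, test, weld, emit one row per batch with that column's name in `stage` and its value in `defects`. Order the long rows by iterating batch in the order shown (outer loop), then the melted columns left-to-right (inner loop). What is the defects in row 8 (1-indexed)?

20 rows total (5 × 4). Row 8: index ⌊(8-1)/4⌋ = 1 into batch → B020; (8-1) mod 4 = 3 into the melted columns → weld.
So row 8 is (B020, weld, 162); defects = 162.

162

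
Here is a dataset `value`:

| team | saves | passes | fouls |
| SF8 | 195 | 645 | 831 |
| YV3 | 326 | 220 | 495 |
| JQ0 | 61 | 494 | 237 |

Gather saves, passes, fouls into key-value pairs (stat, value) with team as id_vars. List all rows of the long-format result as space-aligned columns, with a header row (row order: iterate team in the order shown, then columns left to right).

Each (team, column) pair becomes one row: 3 × 3 = 9 rows.
For example, (SF8, saves) → value=195.

team  stat    value
SF8   saves   195  
SF8   passes  645  
SF8   fouls   831  
YV3   saves   326  
YV3   passes  220  
YV3   fouls   495  
JQ0   saves   61   
JQ0   passes  494  
JQ0   fouls   237  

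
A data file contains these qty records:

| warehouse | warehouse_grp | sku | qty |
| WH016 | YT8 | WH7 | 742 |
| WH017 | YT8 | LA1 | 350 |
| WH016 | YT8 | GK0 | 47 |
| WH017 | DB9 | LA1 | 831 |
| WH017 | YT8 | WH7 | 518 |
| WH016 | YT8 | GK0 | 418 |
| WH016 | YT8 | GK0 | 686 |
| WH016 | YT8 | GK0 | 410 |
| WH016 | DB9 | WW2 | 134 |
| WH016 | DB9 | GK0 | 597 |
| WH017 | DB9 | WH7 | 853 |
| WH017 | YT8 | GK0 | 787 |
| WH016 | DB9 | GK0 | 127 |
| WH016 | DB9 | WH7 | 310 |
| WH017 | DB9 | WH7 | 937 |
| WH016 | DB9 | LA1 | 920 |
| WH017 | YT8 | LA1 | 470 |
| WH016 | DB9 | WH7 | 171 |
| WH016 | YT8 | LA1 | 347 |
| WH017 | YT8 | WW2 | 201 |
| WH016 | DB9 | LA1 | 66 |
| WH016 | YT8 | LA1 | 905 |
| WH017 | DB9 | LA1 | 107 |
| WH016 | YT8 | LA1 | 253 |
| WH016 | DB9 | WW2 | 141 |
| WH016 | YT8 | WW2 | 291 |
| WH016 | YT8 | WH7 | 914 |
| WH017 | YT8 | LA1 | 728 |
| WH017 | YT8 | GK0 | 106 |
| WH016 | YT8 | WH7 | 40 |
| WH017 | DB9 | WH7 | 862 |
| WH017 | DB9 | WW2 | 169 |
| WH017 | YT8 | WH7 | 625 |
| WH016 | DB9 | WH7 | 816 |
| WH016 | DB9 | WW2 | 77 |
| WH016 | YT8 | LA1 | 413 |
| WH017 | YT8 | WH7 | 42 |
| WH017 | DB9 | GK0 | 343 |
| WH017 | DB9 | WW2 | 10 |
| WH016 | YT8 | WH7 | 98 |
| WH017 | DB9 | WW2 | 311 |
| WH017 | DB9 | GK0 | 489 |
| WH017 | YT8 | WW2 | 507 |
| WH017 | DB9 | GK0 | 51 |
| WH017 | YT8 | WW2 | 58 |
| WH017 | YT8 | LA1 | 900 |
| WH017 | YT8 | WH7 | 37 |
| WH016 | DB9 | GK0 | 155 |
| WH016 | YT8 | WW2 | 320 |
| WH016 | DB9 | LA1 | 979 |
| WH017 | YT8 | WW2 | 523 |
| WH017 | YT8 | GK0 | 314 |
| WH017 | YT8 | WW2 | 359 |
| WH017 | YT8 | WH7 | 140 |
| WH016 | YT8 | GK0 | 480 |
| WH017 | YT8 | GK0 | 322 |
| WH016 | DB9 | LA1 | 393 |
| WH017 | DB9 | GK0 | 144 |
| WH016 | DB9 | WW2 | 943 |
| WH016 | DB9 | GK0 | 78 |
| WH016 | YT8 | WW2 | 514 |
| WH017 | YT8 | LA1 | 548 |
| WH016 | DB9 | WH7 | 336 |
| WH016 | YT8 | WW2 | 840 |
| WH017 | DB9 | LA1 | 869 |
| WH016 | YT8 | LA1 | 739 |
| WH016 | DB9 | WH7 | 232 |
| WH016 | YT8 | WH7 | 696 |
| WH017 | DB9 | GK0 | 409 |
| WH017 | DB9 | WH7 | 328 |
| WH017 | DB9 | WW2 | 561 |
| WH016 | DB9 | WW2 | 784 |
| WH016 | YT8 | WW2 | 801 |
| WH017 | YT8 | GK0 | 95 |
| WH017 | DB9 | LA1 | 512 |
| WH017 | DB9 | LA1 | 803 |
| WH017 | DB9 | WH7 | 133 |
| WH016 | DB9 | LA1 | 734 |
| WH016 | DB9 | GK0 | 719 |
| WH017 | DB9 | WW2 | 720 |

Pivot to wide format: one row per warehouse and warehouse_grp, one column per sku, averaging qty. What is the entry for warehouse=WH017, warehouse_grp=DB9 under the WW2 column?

Rows with warehouse=WH017, warehouse_grp=DB9 and sku=WW2: qty values are 169, 10, 311, 561, 720.
(169 + 10 + 311 + 561 + 720) / 5 = 354.20.

354.20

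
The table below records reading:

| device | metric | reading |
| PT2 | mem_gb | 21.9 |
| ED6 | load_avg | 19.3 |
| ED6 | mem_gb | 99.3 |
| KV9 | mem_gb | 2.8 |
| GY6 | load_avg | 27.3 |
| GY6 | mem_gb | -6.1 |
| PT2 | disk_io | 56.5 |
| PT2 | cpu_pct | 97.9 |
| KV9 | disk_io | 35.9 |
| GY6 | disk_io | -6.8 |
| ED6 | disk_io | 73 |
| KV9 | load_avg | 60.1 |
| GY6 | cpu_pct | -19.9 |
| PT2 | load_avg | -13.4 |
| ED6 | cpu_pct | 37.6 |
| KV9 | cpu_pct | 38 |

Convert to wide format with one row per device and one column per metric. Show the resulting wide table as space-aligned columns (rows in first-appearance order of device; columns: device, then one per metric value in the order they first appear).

Columns: device plus the 4 distinct metric values (mem_gb, load_avg, disk_io, cpu_pct).
For example, row PT2 column mem_gb takes reading=21.9 from the long row (PT2, mem_gb).

device  mem_gb  load_avg  disk_io  cpu_pct
PT2     21.9    -13.4     56.5     97.9   
ED6     99.3    19.3      73       37.6   
KV9     2.8     60.1      35.9     38     
GY6     -6.1    27.3      -6.8     -19.9  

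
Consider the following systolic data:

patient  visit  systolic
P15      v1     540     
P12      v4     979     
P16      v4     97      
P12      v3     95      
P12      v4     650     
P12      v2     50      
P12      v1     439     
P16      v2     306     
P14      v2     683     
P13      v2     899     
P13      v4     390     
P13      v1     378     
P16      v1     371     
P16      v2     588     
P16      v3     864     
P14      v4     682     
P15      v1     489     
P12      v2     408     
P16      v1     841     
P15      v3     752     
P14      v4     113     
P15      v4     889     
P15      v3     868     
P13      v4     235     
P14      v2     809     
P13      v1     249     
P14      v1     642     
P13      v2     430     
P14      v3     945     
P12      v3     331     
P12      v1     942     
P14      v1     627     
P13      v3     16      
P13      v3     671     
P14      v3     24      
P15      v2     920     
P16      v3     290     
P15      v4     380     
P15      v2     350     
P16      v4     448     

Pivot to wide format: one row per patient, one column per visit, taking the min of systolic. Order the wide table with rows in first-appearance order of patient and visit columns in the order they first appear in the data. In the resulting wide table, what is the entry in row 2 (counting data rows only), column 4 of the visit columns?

With rows in first-appearance order of patient, row 2 is patient=P12. visit columns in first-appearance order: v1, v4, v3, v2; column 4 is v2.
Long rows with patient=P12, visit=v2: min(50, 408) = 50.

50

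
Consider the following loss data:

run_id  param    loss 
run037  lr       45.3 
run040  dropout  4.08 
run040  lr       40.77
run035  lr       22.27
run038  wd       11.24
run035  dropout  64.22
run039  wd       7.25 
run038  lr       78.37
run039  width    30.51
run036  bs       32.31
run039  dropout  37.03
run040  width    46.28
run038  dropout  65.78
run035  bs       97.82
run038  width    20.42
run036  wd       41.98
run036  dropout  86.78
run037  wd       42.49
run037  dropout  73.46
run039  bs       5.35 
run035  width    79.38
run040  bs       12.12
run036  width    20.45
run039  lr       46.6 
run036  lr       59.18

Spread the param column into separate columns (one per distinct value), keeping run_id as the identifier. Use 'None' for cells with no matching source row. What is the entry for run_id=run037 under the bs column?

No long-format row has run_id=run037 and param=bs, so the cell is None.

None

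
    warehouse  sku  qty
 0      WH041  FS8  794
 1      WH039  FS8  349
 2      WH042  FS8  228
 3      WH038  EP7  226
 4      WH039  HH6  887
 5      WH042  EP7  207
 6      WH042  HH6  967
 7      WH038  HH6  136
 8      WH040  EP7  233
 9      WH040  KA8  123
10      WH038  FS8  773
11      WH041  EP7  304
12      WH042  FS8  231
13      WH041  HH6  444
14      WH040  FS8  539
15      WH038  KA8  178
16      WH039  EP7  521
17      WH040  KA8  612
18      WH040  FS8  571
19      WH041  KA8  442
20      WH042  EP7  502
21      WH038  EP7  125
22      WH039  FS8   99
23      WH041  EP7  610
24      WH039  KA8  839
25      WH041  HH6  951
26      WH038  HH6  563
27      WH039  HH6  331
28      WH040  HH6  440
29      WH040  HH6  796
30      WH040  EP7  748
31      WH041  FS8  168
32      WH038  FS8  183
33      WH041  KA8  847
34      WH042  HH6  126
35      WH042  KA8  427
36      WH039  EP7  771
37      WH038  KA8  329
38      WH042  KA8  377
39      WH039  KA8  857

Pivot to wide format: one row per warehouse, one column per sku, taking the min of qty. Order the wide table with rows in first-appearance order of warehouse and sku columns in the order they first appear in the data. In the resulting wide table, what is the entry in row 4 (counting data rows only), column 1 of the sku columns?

183

With rows in first-appearance order of warehouse, row 4 is warehouse=WH038. sku columns in first-appearance order: FS8, EP7, HH6, KA8; column 1 is FS8.
Long rows with warehouse=WH038, sku=FS8: min(773, 183) = 183.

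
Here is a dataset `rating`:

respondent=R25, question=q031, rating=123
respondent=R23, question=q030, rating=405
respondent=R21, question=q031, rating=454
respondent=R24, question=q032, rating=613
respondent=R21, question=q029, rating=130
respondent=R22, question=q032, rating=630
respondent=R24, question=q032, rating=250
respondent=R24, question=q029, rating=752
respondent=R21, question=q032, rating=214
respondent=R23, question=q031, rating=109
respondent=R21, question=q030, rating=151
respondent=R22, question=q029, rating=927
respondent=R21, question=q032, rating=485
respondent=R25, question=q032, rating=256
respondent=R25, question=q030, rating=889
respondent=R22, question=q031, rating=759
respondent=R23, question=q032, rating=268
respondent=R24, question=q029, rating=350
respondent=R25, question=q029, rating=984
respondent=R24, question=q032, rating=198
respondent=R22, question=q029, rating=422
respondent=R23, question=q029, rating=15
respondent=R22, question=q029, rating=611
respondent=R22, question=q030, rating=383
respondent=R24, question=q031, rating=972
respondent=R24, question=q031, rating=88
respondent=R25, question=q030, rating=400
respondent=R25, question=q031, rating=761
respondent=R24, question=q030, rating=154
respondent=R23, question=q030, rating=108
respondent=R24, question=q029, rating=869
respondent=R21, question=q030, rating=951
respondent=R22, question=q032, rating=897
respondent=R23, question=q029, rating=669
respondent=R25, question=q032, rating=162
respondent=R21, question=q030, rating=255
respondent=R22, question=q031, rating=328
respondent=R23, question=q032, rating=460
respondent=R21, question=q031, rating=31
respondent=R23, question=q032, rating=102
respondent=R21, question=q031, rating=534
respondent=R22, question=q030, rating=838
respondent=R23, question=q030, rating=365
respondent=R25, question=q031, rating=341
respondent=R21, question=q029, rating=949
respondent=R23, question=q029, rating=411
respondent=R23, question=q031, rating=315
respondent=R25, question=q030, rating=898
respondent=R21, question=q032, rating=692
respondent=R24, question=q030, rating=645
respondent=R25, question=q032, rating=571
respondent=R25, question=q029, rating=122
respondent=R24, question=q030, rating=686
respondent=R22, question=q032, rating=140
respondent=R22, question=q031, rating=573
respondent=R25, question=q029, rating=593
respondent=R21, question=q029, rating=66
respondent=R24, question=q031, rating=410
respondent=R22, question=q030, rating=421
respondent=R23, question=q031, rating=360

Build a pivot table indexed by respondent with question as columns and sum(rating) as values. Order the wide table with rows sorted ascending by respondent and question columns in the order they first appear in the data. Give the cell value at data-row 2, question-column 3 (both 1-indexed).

1667

With rows sorted ascending by respondent, row 2 is respondent=R22. question columns in first-appearance order: q031, q030, q032, q029; column 3 is q032.
Long rows with respondent=R22, question=q032: 630 + 897 + 140 = 1667.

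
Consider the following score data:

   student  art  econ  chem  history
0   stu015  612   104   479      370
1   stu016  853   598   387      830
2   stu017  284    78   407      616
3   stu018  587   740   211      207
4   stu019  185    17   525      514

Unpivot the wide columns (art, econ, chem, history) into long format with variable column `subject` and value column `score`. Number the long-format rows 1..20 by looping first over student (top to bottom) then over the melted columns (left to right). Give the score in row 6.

598

20 rows total (5 × 4). Row 6: index ⌊(6-1)/4⌋ = 1 into student → stu016; (6-1) mod 4 = 1 into the melted columns → econ.
So row 6 is (stu016, econ, 598); score = 598.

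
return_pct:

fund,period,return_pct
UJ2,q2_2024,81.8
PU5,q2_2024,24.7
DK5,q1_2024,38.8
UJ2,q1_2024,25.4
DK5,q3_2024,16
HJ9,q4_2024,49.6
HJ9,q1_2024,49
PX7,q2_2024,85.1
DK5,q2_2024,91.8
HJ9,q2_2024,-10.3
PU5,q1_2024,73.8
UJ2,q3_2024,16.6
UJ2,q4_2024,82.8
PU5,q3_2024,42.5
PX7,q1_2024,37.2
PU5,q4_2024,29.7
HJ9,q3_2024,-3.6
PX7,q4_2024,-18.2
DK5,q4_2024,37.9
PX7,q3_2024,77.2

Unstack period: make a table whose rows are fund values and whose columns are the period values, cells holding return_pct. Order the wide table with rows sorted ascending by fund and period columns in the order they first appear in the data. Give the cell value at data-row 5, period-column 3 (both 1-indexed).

With rows sorted ascending by fund, row 5 is fund=UJ2. period columns in first-appearance order: q2_2024, q1_2024, q3_2024, q4_2024; column 3 is q3_2024.
Long rows with fund=UJ2, period=q3_2024: return_pct = 16.6.

16.6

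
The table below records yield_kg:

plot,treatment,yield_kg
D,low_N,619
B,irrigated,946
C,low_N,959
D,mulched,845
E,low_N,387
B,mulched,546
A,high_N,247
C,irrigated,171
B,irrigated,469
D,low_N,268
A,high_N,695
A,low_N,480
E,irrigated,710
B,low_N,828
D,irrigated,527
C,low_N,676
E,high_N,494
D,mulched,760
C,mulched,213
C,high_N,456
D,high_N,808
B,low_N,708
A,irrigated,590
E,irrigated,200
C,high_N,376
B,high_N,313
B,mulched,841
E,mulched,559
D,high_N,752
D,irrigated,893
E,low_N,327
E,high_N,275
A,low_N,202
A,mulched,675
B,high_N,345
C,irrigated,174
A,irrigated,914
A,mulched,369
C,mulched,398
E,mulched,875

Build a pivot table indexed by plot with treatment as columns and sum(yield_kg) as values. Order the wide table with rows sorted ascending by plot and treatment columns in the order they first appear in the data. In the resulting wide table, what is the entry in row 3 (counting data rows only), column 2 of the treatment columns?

With rows sorted ascending by plot, row 3 is plot=C. treatment columns in first-appearance order: low_N, irrigated, mulched, high_N; column 2 is irrigated.
Long rows with plot=C, treatment=irrigated: 171 + 174 = 345.

345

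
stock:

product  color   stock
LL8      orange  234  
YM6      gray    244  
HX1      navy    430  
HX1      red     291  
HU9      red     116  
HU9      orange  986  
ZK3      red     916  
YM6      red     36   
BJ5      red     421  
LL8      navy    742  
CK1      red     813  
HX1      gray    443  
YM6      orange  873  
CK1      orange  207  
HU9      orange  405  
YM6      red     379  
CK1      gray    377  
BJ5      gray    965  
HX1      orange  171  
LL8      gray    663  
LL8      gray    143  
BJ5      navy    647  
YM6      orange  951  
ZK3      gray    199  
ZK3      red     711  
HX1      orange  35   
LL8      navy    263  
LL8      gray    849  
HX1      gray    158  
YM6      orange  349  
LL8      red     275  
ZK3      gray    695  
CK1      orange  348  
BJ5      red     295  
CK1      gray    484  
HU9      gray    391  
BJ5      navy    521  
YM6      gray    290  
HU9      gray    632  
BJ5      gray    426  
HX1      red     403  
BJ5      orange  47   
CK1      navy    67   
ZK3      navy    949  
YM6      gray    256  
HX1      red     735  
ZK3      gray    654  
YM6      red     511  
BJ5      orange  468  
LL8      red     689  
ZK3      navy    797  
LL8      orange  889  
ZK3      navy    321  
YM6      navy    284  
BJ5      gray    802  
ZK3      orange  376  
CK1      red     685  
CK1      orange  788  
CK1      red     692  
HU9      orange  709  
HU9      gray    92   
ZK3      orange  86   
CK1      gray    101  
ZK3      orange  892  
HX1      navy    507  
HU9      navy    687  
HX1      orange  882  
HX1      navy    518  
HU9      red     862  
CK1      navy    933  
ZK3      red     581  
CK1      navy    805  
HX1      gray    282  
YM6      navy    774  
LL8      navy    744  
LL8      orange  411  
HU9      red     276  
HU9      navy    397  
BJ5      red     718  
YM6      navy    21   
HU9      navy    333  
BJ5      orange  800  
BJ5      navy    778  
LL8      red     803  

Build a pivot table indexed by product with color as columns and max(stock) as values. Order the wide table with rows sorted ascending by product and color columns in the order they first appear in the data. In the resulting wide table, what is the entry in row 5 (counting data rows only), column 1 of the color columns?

889

With rows sorted ascending by product, row 5 is product=LL8. color columns in first-appearance order: orange, gray, navy, red; column 1 is orange.
Long rows with product=LL8, color=orange: max(234, 889, 411) = 889.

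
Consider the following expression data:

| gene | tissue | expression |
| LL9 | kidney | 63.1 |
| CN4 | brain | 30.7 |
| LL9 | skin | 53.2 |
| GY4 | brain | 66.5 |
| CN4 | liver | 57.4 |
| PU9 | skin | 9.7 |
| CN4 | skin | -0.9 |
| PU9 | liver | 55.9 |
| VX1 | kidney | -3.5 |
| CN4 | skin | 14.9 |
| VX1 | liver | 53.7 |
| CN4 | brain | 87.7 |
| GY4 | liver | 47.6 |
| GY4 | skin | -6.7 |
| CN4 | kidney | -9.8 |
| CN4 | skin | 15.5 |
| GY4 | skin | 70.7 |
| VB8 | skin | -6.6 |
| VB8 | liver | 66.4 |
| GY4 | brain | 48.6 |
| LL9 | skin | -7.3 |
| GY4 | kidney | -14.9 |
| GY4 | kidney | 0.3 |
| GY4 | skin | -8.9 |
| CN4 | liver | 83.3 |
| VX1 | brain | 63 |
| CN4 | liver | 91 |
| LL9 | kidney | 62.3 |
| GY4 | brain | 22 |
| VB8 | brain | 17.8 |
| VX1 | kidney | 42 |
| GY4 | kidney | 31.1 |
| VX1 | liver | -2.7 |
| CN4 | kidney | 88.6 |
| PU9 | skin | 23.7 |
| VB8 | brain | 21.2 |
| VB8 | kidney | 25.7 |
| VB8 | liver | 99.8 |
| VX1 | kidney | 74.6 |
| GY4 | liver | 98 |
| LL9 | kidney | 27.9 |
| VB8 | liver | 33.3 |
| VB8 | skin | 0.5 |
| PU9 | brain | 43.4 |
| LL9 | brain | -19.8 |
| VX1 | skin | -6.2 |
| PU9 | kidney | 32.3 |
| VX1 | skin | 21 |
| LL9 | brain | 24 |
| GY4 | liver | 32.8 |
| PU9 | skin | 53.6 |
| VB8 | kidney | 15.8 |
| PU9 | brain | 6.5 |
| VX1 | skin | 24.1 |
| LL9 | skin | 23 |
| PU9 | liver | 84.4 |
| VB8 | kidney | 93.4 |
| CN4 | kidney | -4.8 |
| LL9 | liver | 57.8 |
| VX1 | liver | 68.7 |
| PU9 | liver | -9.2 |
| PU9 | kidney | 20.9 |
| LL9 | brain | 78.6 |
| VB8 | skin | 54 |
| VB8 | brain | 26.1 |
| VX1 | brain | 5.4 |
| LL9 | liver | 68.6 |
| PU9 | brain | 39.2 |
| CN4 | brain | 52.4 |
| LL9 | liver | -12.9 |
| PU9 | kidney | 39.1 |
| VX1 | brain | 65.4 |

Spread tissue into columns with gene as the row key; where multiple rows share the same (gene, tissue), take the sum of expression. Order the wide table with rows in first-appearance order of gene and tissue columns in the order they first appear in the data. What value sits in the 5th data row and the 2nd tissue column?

With rows in first-appearance order of gene, row 5 is gene=VX1. tissue columns in first-appearance order: kidney, brain, skin, liver; column 2 is brain.
Long rows with gene=VX1, tissue=brain: 63 + 5.4 + 65.4 = 133.8.

133.8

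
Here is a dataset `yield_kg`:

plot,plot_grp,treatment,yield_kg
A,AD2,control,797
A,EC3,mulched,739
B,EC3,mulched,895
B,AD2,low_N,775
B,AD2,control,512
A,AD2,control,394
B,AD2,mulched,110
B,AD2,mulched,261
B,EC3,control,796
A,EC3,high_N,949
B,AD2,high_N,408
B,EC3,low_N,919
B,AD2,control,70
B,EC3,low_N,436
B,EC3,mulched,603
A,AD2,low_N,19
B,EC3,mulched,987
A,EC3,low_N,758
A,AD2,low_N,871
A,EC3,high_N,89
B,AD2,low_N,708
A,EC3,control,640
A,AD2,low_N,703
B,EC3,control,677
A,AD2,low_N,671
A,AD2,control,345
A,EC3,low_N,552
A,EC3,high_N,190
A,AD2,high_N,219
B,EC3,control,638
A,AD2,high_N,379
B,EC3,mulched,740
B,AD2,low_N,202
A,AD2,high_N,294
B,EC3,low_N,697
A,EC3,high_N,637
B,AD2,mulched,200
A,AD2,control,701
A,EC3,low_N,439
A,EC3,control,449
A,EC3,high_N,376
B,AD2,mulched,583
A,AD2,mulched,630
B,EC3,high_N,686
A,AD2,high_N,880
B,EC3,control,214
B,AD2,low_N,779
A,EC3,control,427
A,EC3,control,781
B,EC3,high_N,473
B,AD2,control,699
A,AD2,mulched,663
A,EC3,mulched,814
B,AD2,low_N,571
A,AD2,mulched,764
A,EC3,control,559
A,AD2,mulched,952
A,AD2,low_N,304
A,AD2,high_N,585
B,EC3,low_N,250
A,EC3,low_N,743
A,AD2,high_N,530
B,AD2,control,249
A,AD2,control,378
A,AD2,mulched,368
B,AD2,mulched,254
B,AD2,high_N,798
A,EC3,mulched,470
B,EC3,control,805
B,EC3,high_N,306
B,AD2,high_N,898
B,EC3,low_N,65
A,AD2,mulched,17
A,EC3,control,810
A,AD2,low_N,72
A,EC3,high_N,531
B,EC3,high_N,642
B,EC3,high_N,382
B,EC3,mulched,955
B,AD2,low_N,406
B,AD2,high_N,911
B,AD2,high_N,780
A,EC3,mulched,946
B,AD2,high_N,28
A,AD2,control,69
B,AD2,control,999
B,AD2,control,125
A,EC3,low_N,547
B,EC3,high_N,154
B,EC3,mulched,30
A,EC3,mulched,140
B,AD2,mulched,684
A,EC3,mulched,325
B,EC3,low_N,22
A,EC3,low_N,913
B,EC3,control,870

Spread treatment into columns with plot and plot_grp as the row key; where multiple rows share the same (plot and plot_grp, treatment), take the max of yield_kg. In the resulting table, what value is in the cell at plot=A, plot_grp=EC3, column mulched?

946

Rows with plot=A, plot_grp=EC3 and treatment=mulched: yield_kg values are 739, 814, 470, 946, 140, 325.
max(739, 814, 470, 946, 140, 325) = 946.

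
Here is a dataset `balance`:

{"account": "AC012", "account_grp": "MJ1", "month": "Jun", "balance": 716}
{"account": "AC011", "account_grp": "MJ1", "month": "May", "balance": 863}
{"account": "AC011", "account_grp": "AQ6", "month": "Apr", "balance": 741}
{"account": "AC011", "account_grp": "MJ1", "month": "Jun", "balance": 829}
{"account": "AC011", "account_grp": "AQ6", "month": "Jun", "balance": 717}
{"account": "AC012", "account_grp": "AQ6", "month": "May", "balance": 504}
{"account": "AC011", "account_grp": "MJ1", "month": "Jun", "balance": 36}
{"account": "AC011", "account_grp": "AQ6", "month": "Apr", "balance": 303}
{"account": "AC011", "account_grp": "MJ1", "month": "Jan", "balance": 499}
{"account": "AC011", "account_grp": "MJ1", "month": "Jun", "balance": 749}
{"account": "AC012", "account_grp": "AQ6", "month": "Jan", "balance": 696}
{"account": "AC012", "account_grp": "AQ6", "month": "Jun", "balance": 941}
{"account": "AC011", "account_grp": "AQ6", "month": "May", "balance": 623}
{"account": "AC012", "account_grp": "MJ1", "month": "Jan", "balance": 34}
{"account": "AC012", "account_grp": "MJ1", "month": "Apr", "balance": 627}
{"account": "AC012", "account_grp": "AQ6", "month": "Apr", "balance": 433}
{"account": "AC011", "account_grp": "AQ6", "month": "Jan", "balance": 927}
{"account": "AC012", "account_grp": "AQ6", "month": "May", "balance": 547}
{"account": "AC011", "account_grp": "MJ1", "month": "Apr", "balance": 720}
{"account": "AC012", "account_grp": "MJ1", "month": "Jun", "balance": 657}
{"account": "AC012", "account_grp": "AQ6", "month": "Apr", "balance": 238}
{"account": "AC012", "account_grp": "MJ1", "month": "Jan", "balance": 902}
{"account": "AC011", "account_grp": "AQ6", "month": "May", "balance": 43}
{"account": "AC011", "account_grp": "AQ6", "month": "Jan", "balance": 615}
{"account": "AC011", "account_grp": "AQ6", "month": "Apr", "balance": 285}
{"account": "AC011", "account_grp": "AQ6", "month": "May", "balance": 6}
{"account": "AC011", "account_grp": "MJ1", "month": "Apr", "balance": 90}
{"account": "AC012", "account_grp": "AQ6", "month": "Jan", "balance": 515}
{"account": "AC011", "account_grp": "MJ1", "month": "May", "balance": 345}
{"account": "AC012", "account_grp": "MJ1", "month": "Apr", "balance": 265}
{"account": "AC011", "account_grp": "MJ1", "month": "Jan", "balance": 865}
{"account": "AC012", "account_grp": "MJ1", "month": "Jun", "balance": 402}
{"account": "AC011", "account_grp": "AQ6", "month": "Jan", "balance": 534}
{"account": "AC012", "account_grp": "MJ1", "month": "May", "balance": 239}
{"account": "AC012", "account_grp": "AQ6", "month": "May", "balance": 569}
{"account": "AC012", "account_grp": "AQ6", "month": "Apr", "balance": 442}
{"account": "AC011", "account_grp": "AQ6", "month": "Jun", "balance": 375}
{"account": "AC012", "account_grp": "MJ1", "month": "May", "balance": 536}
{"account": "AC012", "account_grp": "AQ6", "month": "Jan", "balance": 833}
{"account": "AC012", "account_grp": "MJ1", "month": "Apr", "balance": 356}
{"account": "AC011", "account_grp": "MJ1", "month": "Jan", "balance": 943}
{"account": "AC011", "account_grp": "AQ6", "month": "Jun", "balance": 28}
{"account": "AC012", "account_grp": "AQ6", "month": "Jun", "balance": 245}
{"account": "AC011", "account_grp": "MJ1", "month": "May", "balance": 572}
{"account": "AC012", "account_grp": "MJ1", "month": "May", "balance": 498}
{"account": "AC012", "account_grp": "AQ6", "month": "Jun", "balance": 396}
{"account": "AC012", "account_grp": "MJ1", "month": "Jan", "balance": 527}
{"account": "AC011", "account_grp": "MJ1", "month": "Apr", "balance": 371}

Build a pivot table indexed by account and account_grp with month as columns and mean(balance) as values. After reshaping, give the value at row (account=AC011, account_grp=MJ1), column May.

593.33

Rows with account=AC011, account_grp=MJ1 and month=May: balance values are 863, 345, 572.
(863 + 345 + 572) / 3 = 593.33.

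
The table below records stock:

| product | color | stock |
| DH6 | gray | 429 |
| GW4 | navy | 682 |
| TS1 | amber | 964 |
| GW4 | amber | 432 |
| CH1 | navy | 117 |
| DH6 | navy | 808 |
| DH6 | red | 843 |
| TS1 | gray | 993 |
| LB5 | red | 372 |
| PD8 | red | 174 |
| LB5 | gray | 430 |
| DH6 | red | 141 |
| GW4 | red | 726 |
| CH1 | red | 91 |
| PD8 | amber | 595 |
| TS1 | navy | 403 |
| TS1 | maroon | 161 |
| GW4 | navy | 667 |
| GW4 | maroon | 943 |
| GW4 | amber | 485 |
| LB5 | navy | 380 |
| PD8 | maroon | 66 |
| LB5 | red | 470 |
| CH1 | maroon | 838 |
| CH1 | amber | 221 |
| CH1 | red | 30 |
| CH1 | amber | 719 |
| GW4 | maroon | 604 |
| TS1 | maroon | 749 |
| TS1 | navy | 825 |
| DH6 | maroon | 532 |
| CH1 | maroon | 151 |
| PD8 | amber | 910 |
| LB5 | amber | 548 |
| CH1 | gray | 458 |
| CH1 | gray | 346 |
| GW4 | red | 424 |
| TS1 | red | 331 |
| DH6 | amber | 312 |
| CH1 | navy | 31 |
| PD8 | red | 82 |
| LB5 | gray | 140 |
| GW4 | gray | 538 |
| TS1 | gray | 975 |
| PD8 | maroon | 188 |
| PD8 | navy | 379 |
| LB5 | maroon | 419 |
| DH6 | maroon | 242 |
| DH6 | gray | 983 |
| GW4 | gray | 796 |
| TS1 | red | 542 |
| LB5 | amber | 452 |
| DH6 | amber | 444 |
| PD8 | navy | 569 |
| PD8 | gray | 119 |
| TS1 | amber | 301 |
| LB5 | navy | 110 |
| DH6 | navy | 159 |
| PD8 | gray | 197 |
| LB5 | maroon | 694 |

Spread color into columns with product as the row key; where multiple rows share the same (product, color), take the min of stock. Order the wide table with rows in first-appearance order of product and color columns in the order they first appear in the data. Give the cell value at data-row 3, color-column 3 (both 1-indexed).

301

With rows in first-appearance order of product, row 3 is product=TS1. color columns in first-appearance order: gray, navy, amber, red, maroon; column 3 is amber.
Long rows with product=TS1, color=amber: min(964, 301) = 301.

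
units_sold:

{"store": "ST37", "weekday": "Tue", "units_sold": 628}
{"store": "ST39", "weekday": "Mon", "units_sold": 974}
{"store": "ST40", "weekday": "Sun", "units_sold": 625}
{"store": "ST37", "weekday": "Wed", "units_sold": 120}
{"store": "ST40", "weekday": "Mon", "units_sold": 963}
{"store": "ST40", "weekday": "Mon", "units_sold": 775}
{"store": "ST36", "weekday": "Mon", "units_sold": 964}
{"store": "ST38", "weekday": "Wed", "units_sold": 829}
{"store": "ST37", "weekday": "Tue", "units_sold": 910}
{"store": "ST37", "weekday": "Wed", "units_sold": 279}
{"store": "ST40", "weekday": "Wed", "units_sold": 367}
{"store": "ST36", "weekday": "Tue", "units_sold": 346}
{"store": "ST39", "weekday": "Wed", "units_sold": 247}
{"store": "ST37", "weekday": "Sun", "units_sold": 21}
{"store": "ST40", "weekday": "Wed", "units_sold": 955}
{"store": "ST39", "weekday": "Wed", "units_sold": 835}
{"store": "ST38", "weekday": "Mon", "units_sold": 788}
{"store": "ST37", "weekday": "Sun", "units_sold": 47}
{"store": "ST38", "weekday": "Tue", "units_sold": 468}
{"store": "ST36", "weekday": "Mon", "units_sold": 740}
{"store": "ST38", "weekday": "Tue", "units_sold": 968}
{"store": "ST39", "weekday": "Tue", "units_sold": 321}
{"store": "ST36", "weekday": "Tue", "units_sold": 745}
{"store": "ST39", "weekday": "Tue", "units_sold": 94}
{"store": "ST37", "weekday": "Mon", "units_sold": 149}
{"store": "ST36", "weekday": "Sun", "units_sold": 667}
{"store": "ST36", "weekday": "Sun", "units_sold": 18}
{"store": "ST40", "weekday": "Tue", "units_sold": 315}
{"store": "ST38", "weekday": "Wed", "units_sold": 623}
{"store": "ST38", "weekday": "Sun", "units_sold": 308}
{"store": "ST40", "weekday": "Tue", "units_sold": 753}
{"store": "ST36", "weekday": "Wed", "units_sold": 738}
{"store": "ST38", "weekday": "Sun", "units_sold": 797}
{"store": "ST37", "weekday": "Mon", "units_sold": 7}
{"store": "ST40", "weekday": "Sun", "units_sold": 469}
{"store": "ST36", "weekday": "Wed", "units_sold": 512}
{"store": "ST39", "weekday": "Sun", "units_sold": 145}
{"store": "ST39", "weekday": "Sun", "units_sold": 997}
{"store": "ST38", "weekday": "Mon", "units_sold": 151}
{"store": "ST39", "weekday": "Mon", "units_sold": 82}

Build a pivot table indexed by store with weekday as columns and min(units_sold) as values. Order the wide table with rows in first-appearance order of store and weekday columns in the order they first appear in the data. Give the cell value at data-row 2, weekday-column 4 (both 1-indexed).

247

With rows in first-appearance order of store, row 2 is store=ST39. weekday columns in first-appearance order: Tue, Mon, Sun, Wed; column 4 is Wed.
Long rows with store=ST39, weekday=Wed: min(247, 835) = 247.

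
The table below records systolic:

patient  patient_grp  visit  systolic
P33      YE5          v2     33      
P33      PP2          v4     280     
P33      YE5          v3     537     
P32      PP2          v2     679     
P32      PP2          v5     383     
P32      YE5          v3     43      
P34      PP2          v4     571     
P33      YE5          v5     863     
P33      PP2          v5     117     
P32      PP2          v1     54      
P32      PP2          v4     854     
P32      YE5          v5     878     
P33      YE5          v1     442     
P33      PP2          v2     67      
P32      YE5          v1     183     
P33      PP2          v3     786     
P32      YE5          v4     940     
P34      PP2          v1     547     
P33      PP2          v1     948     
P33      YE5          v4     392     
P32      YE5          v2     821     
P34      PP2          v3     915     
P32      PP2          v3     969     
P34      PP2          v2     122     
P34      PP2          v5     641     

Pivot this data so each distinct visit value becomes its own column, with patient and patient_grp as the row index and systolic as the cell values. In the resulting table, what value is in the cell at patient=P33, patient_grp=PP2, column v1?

Wide layout: rows indexed by patient and patient_grp, columns are the 5 distinct visit values (v2, v4, v3, v5, v1).
Cell (patient=P33, patient_grp=PP2, visit=v1) draws from the long row where patient=P33, patient_grp=PP2 and visit=v1, which has systolic=948.

948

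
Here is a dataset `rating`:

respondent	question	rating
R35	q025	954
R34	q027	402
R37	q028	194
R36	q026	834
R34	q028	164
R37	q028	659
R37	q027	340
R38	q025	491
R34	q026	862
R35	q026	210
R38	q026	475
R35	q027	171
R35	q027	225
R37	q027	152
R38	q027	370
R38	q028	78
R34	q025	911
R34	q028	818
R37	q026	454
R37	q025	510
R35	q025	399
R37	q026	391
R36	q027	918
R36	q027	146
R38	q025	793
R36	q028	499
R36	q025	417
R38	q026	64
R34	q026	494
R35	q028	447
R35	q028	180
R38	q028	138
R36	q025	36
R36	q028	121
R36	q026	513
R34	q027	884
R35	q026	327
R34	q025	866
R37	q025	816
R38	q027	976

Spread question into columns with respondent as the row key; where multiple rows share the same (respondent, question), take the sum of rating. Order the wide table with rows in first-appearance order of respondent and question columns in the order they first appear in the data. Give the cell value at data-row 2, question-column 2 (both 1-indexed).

With rows in first-appearance order of respondent, row 2 is respondent=R34. question columns in first-appearance order: q025, q027, q028, q026; column 2 is q027.
Long rows with respondent=R34, question=q027: 402 + 884 = 1286.

1286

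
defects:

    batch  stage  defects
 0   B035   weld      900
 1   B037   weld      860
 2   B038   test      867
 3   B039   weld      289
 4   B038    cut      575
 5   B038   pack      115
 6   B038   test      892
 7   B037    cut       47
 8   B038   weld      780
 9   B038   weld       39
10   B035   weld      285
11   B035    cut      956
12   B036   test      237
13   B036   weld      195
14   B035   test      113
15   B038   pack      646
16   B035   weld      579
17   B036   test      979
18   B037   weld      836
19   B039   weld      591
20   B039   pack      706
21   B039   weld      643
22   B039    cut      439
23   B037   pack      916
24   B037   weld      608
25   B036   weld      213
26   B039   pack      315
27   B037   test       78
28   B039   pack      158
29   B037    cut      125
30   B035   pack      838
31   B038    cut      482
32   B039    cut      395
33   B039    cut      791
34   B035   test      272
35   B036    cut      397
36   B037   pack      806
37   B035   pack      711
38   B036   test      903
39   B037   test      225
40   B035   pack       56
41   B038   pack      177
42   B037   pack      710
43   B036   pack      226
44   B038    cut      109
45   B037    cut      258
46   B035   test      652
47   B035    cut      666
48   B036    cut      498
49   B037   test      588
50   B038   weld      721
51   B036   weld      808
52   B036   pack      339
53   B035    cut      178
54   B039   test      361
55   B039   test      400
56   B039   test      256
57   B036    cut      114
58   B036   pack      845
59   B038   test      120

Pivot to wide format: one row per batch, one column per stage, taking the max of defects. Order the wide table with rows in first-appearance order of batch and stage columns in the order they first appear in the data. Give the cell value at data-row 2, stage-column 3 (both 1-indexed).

With rows in first-appearance order of batch, row 2 is batch=B037. stage columns in first-appearance order: weld, test, cut, pack; column 3 is cut.
Long rows with batch=B037, stage=cut: max(47, 125, 258) = 258.

258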